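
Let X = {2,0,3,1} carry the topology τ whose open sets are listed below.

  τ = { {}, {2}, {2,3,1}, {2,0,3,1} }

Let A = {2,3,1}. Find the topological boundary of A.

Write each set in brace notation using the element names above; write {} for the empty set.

interior: largest open inside A is {2,3,1} (from {}, {2}, {2,3,1})
cl via duality: int({0}) = {}, so X∖{} = {2,0,3,1}
cl∖int = {0}

{0}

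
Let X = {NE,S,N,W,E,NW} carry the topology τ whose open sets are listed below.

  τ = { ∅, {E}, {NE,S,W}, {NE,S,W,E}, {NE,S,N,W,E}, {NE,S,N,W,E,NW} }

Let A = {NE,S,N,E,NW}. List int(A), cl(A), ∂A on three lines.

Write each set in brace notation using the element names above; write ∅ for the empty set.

int(A) = {E}
cl(A)  = {NE,S,N,W,E,NW}
∂A     = {NE,S,N,W,NW}

open subsets of A: ∅, {E}; so int(A) = {E}
closure: X∖int(X∖A) = X∖∅ = {NE,S,N,W,E,NW}
∂A = {NE,S,N,W,E,NW} minus {E} = {NE,S,N,W,NW}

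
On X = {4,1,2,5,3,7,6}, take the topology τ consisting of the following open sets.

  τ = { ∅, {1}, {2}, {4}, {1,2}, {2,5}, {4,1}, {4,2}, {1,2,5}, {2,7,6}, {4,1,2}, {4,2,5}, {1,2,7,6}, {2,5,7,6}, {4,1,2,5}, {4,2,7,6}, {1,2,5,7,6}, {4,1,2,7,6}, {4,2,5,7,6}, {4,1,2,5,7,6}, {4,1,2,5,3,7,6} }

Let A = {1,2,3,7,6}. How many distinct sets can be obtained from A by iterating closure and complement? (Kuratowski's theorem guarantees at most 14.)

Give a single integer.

cl via duality: int({4,5}) = {4}, so X∖{4} = {1,2,5,3,7,6}
Write k for closure, c for complement:
  1. A     = {1,2,3,7,6}
  2. kA    = {1,2,5,3,7,6}
  3. cA    = {4,5}
  4. ckA   = {4}
  5. kcA   = {4,5,3}
  6. kckA  = {4,3}
  7. ckcA  = {1,2,7,6}
  8. ckckA = {1,2,5,7,6}
applying k or c yields no new set

8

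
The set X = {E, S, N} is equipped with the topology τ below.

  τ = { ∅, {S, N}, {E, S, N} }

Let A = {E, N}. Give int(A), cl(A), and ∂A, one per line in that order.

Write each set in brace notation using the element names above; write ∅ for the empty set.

opens ⊆ A: ∅; union → int = ∅
complement {S}; its interior ∅; cl(A) = X∖∅ = {E, S, N}
boundary = {E, S, N} ∖ ∅ = {E, S, N}

int(A) = ∅
cl(A)  = {E, S, N}
∂A     = {E, S, N}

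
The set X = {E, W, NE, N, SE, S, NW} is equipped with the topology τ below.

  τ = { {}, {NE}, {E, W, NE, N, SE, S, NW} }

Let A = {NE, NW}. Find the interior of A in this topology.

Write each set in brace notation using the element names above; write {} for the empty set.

open subsets of A: {}, {NE}; so int(A) = {NE}

{NE}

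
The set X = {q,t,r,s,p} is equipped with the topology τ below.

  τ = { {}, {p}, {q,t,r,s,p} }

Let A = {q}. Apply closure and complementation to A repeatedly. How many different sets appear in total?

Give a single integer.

closure: X∖int(X∖A) = X∖{p} = {q,t,r,s}
Let k=closure and c=complement:
  1. A     = {q}
  2. kA    = {q,t,r,s}
  3. cA    = {t,r,s,p}
  4. ckA   = {p}
  5. kcA   = {q,t,r,s,p}
  6. ckcA  = {}
— saturated at 6

6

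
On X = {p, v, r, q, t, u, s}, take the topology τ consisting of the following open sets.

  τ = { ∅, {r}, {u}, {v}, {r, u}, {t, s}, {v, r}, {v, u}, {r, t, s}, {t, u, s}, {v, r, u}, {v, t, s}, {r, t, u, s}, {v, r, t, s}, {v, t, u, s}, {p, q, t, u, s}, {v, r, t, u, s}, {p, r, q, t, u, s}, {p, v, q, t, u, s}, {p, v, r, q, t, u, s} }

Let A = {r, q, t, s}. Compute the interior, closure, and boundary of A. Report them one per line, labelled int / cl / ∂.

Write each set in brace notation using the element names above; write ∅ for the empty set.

int(A) = {r, t, s}
cl(A)  = {p, r, q, t, s}
∂A     = {p, q}

U open, U⊆A: ∅, {r}, {t, s}, {r, t, s}. int(A) = ⋃ = {r, t, s}
X∖A={p, v, u}, int(X∖A)={v, u}, hence cl(A)={p, r, q, t, s}
∂A: remove int from cl → {p, q}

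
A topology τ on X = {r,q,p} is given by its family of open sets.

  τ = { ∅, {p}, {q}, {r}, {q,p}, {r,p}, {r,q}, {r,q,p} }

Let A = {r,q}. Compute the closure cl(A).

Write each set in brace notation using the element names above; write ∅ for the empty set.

{r,q}

closure: X∖int(X∖A) = X∖{p} = {r,q}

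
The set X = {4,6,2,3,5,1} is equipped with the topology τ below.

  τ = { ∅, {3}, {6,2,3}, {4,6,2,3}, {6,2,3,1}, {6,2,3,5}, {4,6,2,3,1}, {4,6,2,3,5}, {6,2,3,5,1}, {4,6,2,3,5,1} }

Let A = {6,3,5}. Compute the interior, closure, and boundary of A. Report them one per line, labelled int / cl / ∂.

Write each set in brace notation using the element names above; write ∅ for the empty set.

int(A) = {3}
cl(A)  = {4,6,2,3,5,1}
∂A     = {4,6,2,5,1}

open subsets of A: ∅, {3}; so int(A) = {3}
closure: X∖int(X∖A) = X∖∅ = {4,6,2,3,5,1}
∂A = {4,6,2,3,5,1} minus {3} = {4,6,2,5,1}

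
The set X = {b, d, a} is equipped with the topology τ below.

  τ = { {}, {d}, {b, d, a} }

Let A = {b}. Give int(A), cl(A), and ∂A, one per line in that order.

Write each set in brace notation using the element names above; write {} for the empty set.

open subsets of A: {}; so int(A) = {}
closure: X∖int(X∖A) = X∖{d} = {b, a}
∂A = {b, a} minus {} = {b, a}

int(A) = {}
cl(A)  = {b, a}
∂A     = {b, a}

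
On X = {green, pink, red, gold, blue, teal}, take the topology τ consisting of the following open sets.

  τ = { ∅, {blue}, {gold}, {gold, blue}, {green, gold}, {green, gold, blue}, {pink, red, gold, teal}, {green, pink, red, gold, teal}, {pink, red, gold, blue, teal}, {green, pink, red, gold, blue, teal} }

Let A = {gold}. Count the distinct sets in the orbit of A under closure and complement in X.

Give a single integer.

4

complement {green, pink, red, blue, teal}; its interior {blue}; cl(A) = X∖{blue} = {green, pink, red, gold, teal}
With k = closure, c = complement:
  1. A     = {gold}
  2. kA    = {green, pink, red, gold, teal}
  3. cA    = {green, pink, red, blue, teal}
  4. ckA   = {blue}
k, c of each give nothing new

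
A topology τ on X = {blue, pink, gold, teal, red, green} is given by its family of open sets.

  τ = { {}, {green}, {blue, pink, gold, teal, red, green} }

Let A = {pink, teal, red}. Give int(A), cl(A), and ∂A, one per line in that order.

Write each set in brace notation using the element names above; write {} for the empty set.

int(A) = {}
cl(A)  = {blue, pink, gold, teal, red}
∂A     = {blue, pink, gold, teal, red}

interior: largest open inside A is {} (from {})
cl via duality: int({blue, gold, green}) = {green}, so X∖{green} = {blue, pink, gold, teal, red}
cl∖int = {blue, pink, gold, teal, red}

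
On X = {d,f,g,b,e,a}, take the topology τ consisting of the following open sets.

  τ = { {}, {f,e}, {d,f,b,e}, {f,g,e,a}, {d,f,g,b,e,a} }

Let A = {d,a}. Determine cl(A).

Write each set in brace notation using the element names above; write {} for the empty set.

{d,g,b,a}

closure: X∖int(X∖A) = X∖{f,e} = {d,g,b,a}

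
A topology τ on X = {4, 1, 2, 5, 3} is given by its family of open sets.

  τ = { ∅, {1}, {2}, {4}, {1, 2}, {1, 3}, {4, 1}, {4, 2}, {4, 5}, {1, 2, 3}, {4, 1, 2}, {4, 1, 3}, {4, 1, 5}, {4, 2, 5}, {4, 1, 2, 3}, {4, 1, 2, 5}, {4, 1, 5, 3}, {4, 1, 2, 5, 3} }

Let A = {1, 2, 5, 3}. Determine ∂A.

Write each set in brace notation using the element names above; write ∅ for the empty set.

{5}

opens ⊆ A: ∅, {1}, {2}, {1, 3}, {1, 2}, {1, 2, 3}; union → int = {1, 2, 3}
complement {4}; its interior {4}; cl(A) = X∖{4} = {1, 2, 5, 3}
boundary = {1, 2, 5, 3} ∖ {1, 2, 3} = {5}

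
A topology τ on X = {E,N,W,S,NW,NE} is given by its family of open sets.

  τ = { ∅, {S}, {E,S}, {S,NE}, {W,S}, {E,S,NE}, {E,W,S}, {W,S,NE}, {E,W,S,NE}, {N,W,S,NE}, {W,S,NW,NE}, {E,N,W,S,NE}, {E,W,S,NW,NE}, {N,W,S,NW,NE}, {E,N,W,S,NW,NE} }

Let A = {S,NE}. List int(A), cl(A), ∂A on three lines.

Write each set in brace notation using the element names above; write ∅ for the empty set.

int(A) = {S,NE}
cl(A)  = {E,N,W,S,NW,NE}
∂A     = {E,N,W,NW}

interior: largest open inside A is {S,NE} (from ∅, {S}, {S,NE})
cl via duality: int({E,N,W,NW}) = ∅, so X∖∅ = {E,N,W,S,NW,NE}
cl∖int = {E,N,W,NW}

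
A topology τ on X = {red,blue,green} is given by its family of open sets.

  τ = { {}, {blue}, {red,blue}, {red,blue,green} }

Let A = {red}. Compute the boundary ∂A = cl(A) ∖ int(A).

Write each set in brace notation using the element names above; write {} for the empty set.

{red,green}

open subsets of A: {}; so int(A) = {}
closure: X∖int(X∖A) = X∖{blue} = {red,green}
∂A = {red,green} minus {} = {red,green}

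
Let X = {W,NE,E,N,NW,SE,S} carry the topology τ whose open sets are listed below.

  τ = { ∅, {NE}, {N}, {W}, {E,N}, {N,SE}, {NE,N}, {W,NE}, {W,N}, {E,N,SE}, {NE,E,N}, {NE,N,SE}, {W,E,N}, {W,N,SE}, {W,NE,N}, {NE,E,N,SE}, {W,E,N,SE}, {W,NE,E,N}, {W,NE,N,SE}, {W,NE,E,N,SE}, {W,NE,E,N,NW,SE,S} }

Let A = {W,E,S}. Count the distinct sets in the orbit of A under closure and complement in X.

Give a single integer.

8

cl via duality: int({NE,N,NW,SE}) = {NE,N,SE}, so X∖{NE,N,SE} = {W,E,NW,S}
Write k for closure, c for complement:
  1. A     = {W,E,S}
  2. kA    = {W,E,NW,S}
  3. cA    = {NE,N,NW,SE}
  4. ckA   = {NE,N,SE}
  5. kcA   = {NE,E,N,NW,SE,S}
  6. ckcA  = {W}
  7. kckcA = {W,NW,S}
  8. ckckcA = {NE,E,N,SE}
applying k or c yields no new set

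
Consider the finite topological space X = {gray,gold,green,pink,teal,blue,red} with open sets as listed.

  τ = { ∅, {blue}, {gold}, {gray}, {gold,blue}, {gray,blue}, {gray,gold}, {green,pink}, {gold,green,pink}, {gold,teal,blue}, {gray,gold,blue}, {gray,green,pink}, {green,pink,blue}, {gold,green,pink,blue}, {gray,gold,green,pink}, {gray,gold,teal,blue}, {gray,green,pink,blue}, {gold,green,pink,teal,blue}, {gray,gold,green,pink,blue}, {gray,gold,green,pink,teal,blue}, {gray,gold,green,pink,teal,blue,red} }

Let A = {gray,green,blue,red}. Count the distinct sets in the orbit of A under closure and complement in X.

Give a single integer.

10

X∖A={gold,pink,teal}, int(X∖A)={gold}, hence cl(A)={gray,green,pink,teal,blue,red}
Orbit (k=closure, c=complement):
  1. A     = {gray,green,blue,red}
  2. kA    = {gray,green,pink,teal,blue,red}
  3. cA    = {gold,pink,teal}
  4. ckA   = {gold}
  5. kcA   = {gold,green,pink,teal,red}
  6. kckA  = {gold,teal,red}
  7. ckcA  = {gray,blue}
  8. ckckA = {gray,green,pink,blue}
  9. kckcA = {gray,teal,blue,red}
  10. ckckcA = {gold,green,pink}
(closed under both — stop)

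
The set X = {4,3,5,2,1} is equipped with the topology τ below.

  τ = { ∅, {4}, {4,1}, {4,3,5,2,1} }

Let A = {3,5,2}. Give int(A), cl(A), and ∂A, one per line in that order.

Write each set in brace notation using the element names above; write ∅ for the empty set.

open subsets of A: ∅; so int(A) = ∅
closure: X∖int(X∖A) = X∖{4,1} = {3,5,2}
∂A = {3,5,2} minus ∅ = {3,5,2}

int(A) = ∅
cl(A)  = {3,5,2}
∂A     = {3,5,2}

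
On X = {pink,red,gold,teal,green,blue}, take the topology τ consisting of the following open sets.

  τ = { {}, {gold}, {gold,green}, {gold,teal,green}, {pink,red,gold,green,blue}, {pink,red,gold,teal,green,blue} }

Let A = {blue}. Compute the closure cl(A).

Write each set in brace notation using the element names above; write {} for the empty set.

complement {pink,red,gold,teal,green}; its interior {gold,teal,green}; cl(A) = X∖{gold,teal,green} = {pink,red,blue}

{pink,red,blue}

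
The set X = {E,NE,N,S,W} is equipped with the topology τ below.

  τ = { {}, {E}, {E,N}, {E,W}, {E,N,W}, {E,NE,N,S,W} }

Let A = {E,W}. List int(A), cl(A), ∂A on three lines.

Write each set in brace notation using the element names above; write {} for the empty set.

U open, U⊆A: {}, {E}, {E,W}. int(A) = ⋃ = {E,W}
X∖A={NE,N,S}, int(X∖A)={}, hence cl(A)={E,NE,N,S,W}
∂A: remove int from cl → {NE,N,S}

int(A) = {E,W}
cl(A)  = {E,NE,N,S,W}
∂A     = {NE,N,S}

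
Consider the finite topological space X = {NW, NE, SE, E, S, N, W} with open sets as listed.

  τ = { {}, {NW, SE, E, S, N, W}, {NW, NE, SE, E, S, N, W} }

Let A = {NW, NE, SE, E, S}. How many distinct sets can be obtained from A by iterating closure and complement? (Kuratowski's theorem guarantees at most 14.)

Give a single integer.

4

complement {N, W}; its interior {}; cl(A) = X∖{} = {NW, NE, SE, E, S, N, W}
With k = closure, c = complement:
  1. A     = {NW, NE, SE, E, S}
  2. kA    = {NW, NE, SE, E, S, N, W}
  3. cA    = {N, W}
  4. ckA   = {}
k, c of each give nothing new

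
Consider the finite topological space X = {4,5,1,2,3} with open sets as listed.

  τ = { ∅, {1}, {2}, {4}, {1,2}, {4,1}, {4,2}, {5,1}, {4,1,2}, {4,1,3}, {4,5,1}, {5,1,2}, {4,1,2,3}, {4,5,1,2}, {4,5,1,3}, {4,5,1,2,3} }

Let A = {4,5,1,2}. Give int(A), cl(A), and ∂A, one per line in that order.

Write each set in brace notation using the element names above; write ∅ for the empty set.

opens ⊆ A: ∅, {1}, {4}, {2}, {5,1}, {1,2}, {4,2}, {4,1}, {4,5,1}, {4,1,2}, {5,1,2}, {4,5,1,2}; union → int = {4,5,1,2}
complement {3}; its interior ∅; cl(A) = X∖∅ = {4,5,1,2,3}
boundary = {4,5,1,2,3} ∖ {4,5,1,2} = {3}

int(A) = {4,5,1,2}
cl(A)  = {4,5,1,2,3}
∂A     = {3}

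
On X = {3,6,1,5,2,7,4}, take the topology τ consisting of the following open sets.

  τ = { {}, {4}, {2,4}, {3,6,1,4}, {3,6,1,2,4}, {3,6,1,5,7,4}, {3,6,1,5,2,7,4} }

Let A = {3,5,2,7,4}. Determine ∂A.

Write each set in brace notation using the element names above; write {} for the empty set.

{3,6,1,5,7}

open subsets of A: {}, {4}, {2,4}; so int(A) = {2,4}
closure: X∖int(X∖A) = X∖{} = {3,6,1,5,2,7,4}
∂A = {3,6,1,5,2,7,4} minus {2,4} = {3,6,1,5,7}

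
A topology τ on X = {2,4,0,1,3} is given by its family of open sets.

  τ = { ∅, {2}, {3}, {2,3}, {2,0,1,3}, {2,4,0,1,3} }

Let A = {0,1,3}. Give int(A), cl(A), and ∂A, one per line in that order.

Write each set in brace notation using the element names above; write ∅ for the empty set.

int(A) = {3}
cl(A)  = {4,0,1,3}
∂A     = {4,0,1}

opens ⊆ A: ∅, {3}; union → int = {3}
complement {2,4}; its interior {2}; cl(A) = X∖{2} = {4,0,1,3}
boundary = {4,0,1,3} ∖ {3} = {4,0,1}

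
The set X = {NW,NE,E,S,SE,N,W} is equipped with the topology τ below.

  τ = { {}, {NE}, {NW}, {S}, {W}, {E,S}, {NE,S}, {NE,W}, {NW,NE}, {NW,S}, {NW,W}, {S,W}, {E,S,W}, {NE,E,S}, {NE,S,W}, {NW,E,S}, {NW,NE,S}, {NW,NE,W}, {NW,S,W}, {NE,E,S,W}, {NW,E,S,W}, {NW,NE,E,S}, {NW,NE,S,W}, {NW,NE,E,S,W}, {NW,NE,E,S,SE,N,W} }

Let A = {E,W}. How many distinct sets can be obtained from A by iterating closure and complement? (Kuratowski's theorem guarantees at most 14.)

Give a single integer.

X∖A={NW,NE,S,SE,N}, int(X∖A)={NW,NE,S}, hence cl(A)={E,SE,N,W}
Orbit (k=closure, c=complement):
  1. A     = {E,W}
  2. kA    = {E,SE,N,W}
  3. cA    = {NW,NE,S,SE,N}
  4. ckA   = {NW,NE,S}
  5. kcA   = {NW,NE,E,S,SE,N}
  6. ckcA  = {W}
  7. kckcA = {SE,N,W}
  8. ckckcA = {NW,NE,E,S}
(closed under both — stop)

8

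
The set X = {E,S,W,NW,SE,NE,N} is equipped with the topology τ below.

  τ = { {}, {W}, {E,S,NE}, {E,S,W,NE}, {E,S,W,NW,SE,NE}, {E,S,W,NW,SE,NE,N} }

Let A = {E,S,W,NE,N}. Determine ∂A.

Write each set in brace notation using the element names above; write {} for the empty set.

U open, U⊆A: {}, {W}, {E,S,NE}, {E,S,W,NE}. int(A) = ⋃ = {E,S,W,NE}
X∖A={NW,SE}, int(X∖A)={}, hence cl(A)={E,S,W,NW,SE,NE,N}
∂A: remove int from cl → {NW,SE,N}

{NW,SE,N}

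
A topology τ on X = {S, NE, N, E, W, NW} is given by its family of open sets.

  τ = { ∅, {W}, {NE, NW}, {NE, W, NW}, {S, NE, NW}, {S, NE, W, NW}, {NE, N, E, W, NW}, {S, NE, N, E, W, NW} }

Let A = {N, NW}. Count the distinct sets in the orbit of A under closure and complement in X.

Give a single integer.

complement {S, NE, E, W}; its interior {W}; cl(A) = X∖{W} = {S, NE, N, E, NW}
With k = closure, c = complement:
  1. A     = {N, NW}
  2. kA    = {S, NE, N, E, NW}
  3. cA    = {S, NE, E, W}
  4. ckA   = {W}
  5. kcA   = {S, NE, N, E, W, NW}
  6. kckA  = {N, E, W}
  7. ckcA  = ∅
  8. ckckA = {S, NE, NW}
k, c of each give nothing new

8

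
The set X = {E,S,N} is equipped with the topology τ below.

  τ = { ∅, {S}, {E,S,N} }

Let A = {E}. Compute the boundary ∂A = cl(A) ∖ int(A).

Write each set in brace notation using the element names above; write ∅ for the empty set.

{E,N}

U open, U⊆A: ∅. int(A) = ⋃ = ∅
X∖A={S,N}, int(X∖A)={S}, hence cl(A)={E,N}
∂A: remove int from cl → {E,N}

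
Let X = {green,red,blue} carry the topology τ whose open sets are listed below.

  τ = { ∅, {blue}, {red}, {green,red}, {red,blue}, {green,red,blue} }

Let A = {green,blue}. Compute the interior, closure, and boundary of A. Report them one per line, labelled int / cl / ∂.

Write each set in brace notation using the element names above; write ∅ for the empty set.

int(A) = {blue}
cl(A)  = {green,blue}
∂A     = {green}

U open, U⊆A: ∅, {blue}. int(A) = ⋃ = {blue}
X∖A={red}, int(X∖A)={red}, hence cl(A)={green,blue}
∂A: remove int from cl → {green}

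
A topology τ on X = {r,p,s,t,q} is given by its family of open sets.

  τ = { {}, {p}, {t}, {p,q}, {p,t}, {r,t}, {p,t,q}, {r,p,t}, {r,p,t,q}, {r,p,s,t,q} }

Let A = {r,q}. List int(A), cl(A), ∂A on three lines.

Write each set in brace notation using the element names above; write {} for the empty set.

int(A) = {}
cl(A)  = {r,s,q}
∂A     = {r,s,q}

opens ⊆ A: {}; union → int = {}
complement {p,s,t}; its interior {p,t}; cl(A) = X∖{p,t} = {r,s,q}
boundary = {r,s,q} ∖ {} = {r,s,q}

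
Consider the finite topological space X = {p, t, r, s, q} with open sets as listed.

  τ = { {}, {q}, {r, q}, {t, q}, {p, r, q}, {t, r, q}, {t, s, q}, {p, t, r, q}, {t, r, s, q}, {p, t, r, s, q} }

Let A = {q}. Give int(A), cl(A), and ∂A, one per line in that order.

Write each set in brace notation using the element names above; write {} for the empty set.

U open, U⊆A: {}, {q}. int(A) = ⋃ = {q}
X∖A={p, t, r, s}, int(X∖A)={}, hence cl(A)={p, t, r, s, q}
∂A: remove int from cl → {p, t, r, s}

int(A) = {q}
cl(A)  = {p, t, r, s, q}
∂A     = {p, t, r, s}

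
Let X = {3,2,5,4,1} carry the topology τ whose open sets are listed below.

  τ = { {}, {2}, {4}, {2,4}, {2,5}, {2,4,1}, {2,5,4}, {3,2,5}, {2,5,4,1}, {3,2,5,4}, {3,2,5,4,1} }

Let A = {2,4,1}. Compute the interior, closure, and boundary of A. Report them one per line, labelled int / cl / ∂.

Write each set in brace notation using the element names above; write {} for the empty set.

int(A) = {2,4,1}
cl(A)  = {3,2,5,4,1}
∂A     = {3,5}

open subsets of A: {}, {4}, {2}, {2,4}, {2,4,1}; so int(A) = {2,4,1}
closure: X∖int(X∖A) = X∖{} = {3,2,5,4,1}
∂A = {3,2,5,4,1} minus {2,4,1} = {3,5}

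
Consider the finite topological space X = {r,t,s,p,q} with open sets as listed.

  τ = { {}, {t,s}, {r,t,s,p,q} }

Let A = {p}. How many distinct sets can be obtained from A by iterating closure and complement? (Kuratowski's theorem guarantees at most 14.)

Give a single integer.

6

X∖A={r,t,s,q}, int(X∖A)={t,s}, hence cl(A)={r,p,q}
Orbit (k=closure, c=complement):
  1. A     = {p}
  2. kA    = {r,p,q}
  3. cA    = {r,t,s,q}
  4. ckA   = {t,s}
  5. kcA   = {r,t,s,p,q}
  6. ckcA  = {}
(closed under both — stop)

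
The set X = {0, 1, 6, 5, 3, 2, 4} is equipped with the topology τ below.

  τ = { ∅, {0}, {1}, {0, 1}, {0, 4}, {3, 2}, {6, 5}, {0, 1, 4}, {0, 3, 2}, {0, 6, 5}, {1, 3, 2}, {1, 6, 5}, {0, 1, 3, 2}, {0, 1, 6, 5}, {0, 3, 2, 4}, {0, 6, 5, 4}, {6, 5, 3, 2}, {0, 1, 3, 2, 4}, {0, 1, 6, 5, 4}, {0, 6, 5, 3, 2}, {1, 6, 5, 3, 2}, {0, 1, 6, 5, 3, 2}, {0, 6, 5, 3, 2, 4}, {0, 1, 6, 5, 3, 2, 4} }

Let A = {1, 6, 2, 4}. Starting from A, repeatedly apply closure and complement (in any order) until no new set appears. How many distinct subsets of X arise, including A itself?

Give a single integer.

8

closure: X∖int(X∖A) = X∖{0} = {1, 6, 5, 3, 2, 4}
Let k=closure and c=complement:
  1. A     = {1, 6, 2, 4}
  2. kA    = {1, 6, 5, 3, 2, 4}
  3. cA    = {0, 5, 3}
  4. ckA   = {0}
  5. kcA   = {0, 6, 5, 3, 2, 4}
  6. kckA  = {0, 4}
  7. ckcA  = {1}
  8. ckckA = {1, 6, 5, 3, 2}
— saturated at 8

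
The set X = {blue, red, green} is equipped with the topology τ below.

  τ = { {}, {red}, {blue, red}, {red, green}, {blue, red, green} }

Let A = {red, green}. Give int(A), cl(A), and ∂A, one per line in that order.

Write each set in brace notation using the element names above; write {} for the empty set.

int(A) = {red, green}
cl(A)  = {blue, red, green}
∂A     = {blue}

interior: largest open inside A is {red, green} (from {}, {red}, {red, green})
cl via duality: int({blue}) = {}, so X∖{} = {blue, red, green}
cl∖int = {blue}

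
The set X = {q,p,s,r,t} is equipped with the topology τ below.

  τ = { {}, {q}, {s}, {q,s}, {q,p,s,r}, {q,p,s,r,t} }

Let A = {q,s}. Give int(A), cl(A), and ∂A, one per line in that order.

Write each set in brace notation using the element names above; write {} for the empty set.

interior: largest open inside A is {q,s} (from {}, {q}, {s}, {q,s})
cl via duality: int({p,r,t}) = {}, so X∖{} = {q,p,s,r,t}
cl∖int = {p,r,t}

int(A) = {q,s}
cl(A)  = {q,p,s,r,t}
∂A     = {p,r,t}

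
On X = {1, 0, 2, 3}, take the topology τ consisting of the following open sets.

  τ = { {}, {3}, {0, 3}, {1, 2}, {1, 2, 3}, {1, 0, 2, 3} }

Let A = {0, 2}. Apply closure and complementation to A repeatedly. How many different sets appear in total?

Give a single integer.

8

cl via duality: int({1, 3}) = {3}, so X∖{3} = {1, 0, 2}
Write k for closure, c for complement:
  1. A     = {0, 2}
  2. kA    = {1, 0, 2}
  3. cA    = {1, 3}
  4. ckA   = {3}
  5. kcA   = {1, 0, 2, 3}
  6. kckA  = {0, 3}
  7. ckcA  = {}
  8. ckckA = {1, 2}
applying k or c yields no new set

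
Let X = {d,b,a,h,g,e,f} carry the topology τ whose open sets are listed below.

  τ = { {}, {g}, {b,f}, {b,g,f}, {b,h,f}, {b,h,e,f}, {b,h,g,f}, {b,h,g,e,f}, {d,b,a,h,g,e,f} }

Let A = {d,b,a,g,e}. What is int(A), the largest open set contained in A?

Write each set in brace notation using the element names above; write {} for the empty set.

{g}

opens ⊆ A: {}, {g}; union → int = {g}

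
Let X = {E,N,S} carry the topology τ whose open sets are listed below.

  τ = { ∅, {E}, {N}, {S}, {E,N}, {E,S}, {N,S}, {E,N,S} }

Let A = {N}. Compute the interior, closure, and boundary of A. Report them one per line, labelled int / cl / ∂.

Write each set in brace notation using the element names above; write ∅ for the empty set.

int(A) = {N}
cl(A)  = {N}
∂A     = ∅

U open, U⊆A: ∅, {N}. int(A) = ⋃ = {N}
X∖A={E,S}, int(X∖A)={E,S}, hence cl(A)={N}
∂A: remove int from cl → ∅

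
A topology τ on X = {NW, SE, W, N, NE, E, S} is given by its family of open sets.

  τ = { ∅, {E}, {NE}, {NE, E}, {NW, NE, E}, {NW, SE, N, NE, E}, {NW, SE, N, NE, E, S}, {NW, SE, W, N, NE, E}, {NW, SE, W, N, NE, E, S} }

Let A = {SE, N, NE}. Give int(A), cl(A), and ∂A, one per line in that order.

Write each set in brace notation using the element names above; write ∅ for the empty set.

opens ⊆ A: ∅, {NE}; union → int = {NE}
complement {NW, W, E, S}; its interior {E}; cl(A) = X∖{E} = {NW, SE, W, N, NE, S}
boundary = {NW, SE, W, N, NE, S} ∖ {NE} = {NW, SE, W, N, S}

int(A) = {NE}
cl(A)  = {NW, SE, W, N, NE, S}
∂A     = {NW, SE, W, N, S}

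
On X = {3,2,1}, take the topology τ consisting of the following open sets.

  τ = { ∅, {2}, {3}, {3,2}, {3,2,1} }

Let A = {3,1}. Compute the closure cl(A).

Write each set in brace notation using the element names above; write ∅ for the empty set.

complement {2}; its interior {2}; cl(A) = X∖{2} = {3,1}

{3,1}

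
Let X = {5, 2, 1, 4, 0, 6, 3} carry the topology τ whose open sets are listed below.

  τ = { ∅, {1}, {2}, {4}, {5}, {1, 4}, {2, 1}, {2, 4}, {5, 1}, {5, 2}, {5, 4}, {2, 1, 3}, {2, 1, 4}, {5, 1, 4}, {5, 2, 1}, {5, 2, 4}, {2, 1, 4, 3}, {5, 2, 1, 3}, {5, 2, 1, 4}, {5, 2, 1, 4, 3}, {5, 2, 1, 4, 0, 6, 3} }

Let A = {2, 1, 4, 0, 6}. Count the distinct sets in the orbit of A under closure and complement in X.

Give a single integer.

closure: X∖int(X∖A) = X∖{5} = {2, 1, 4, 0, 6, 3}
Let k=closure and c=complement:
  1. A     = {2, 1, 4, 0, 6}
  2. kA    = {2, 1, 4, 0, 6, 3}
  3. cA    = {5, 3}
  4. ckA   = {5}
  5. kcA   = {5, 0, 6, 3}
  6. kckA  = {5, 0, 6}
  7. ckcA  = {2, 1, 4}
  8. ckckA = {2, 1, 4, 3}
— saturated at 8

8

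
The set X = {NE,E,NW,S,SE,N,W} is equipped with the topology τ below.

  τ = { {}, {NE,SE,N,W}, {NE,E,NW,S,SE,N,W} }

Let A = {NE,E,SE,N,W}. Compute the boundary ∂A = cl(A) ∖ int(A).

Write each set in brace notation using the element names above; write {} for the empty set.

{E,NW,S}

interior: largest open inside A is {NE,SE,N,W} (from {}, {NE,SE,N,W})
cl via duality: int({NW,S}) = {}, so X∖{} = {NE,E,NW,S,SE,N,W}
cl∖int = {E,NW,S}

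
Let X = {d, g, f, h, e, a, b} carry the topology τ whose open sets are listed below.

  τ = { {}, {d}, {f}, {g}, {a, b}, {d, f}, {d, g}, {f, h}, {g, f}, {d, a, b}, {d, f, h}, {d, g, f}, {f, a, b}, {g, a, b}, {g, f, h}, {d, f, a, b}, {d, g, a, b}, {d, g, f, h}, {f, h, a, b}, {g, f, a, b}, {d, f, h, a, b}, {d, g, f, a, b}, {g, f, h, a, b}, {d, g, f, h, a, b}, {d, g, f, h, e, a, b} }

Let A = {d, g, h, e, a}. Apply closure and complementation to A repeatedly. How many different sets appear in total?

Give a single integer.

12

closure: X∖int(X∖A) = X∖{f} = {d, g, h, e, a, b}
Let k=closure and c=complement:
  1. A     = {d, g, h, e, a}
  2. kA    = {d, g, h, e, a, b}
  3. cA    = {f, b}
  4. ckA   = {f}
  5. kcA   = {f, h, e, a, b}
  6. kckA  = {f, h, e}
  7. ckcA  = {d, g}
  8. ckckA = {d, g, a, b}
  9. kckcA = {d, g, e}
  10. kckckA = {d, g, e, a, b}
  11. ckckcA = {f, h, a, b}
  12. ckckckA = {f, h}
— saturated at 12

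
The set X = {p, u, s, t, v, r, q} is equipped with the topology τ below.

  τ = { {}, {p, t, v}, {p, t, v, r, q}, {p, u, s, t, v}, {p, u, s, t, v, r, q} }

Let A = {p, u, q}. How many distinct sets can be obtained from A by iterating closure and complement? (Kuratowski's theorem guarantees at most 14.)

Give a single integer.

4

complement {s, t, v, r}; its interior {}; cl(A) = X∖{} = {p, u, s, t, v, r, q}
With k = closure, c = complement:
  1. A     = {p, u, q}
  2. kA    = {p, u, s, t, v, r, q}
  3. cA    = {s, t, v, r}
  4. ckA   = {}
k, c of each give nothing new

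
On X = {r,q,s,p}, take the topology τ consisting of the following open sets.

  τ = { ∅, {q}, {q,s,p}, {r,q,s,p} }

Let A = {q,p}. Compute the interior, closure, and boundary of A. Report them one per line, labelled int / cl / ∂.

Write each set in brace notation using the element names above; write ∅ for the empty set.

int(A) = {q}
cl(A)  = {r,q,s,p}
∂A     = {r,s,p}

U open, U⊆A: ∅, {q}. int(A) = ⋃ = {q}
X∖A={r,s}, int(X∖A)=∅, hence cl(A)={r,q,s,p}
∂A: remove int from cl → {r,s,p}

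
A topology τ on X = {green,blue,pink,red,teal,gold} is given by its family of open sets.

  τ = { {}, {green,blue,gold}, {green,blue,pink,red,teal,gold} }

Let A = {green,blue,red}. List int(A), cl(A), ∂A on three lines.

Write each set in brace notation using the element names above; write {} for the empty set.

int(A) = {}
cl(A)  = {green,blue,pink,red,teal,gold}
∂A     = {green,blue,pink,red,teal,gold}

opens ⊆ A: {}; union → int = {}
complement {pink,teal,gold}; its interior {}; cl(A) = X∖{} = {green,blue,pink,red,teal,gold}
boundary = {green,blue,pink,red,teal,gold} ∖ {} = {green,blue,pink,red,teal,gold}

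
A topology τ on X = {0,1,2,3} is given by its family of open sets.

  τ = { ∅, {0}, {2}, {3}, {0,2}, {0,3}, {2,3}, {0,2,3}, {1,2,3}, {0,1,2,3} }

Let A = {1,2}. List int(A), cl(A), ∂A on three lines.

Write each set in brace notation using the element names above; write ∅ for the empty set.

U open, U⊆A: ∅, {2}. int(A) = ⋃ = {2}
X∖A={0,3}, int(X∖A)={0,3}, hence cl(A)={1,2}
∂A: remove int from cl → {1}

int(A) = {2}
cl(A)  = {1,2}
∂A     = {1}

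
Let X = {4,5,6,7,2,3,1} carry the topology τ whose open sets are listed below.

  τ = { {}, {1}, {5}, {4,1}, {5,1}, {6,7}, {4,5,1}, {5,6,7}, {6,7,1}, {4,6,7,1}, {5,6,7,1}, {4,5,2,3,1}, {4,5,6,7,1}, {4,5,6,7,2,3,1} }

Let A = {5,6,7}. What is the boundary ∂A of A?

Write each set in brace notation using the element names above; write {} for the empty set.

interior: largest open inside A is {5,6,7} (from {}, {5}, {6,7}, {5,6,7})
cl via duality: int({4,2,3,1}) = {4,1}, so X∖{4,1} = {5,6,7,2,3}
cl∖int = {2,3}

{2,3}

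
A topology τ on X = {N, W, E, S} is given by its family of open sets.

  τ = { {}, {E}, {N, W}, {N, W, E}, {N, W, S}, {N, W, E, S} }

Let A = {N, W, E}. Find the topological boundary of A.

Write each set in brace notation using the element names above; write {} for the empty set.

{S}

open subsets of A: {}, {E}, {N, W}, {N, W, E}; so int(A) = {N, W, E}
closure: X∖int(X∖A) = X∖{} = {N, W, E, S}
∂A = {N, W, E, S} minus {N, W, E} = {S}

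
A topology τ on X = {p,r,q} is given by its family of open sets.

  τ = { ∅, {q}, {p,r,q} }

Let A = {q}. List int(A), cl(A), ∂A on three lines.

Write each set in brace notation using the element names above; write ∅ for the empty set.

opens ⊆ A: ∅, {q}; union → int = {q}
complement {p,r}; its interior ∅; cl(A) = X∖∅ = {p,r,q}
boundary = {p,r,q} ∖ {q} = {p,r}

int(A) = {q}
cl(A)  = {p,r,q}
∂A     = {p,r}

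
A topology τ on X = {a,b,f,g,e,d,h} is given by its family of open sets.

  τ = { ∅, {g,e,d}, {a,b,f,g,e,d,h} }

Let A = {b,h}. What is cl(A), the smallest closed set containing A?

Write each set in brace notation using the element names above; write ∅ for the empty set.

{a,b,f,h}

cl via duality: int({a,f,g,e,d}) = {g,e,d}, so X∖{g,e,d} = {a,b,f,h}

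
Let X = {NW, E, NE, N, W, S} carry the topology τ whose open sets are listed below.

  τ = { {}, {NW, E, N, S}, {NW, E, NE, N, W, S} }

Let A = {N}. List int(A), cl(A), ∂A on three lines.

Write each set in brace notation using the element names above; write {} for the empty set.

opens ⊆ A: {}; union → int = {}
complement {NW, E, NE, W, S}; its interior {}; cl(A) = X∖{} = {NW, E, NE, N, W, S}
boundary = {NW, E, NE, N, W, S} ∖ {} = {NW, E, NE, N, W, S}

int(A) = {}
cl(A)  = {NW, E, NE, N, W, S}
∂A     = {NW, E, NE, N, W, S}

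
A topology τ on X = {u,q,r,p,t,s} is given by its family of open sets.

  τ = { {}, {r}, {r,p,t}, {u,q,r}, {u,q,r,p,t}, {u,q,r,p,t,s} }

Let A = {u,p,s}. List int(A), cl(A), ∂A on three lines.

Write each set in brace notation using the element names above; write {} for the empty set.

interior: largest open inside A is {} (from {})
cl via duality: int({q,r,t}) = {r}, so X∖{r} = {u,q,p,t,s}
cl∖int = {u,q,p,t,s}

int(A) = {}
cl(A)  = {u,q,p,t,s}
∂A     = {u,q,p,t,s}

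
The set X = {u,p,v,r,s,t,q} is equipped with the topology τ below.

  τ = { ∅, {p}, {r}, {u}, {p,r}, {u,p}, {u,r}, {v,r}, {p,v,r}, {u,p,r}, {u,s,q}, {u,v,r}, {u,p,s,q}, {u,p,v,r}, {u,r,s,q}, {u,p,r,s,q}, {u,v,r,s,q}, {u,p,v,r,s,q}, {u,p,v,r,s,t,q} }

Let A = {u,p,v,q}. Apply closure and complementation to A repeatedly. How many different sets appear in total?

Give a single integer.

closure: X∖int(X∖A) = X∖{r} = {u,p,v,s,t,q}
Let k=closure and c=complement:
  1. A     = {u,p,v,q}
  2. kA    = {u,p,v,s,t,q}
  3. cA    = {r,s,t}
  4. ckA   = {r}
  5. kcA   = {v,r,s,t,q}
  6. kckA  = {v,r,t}
  7. ckcA  = {u,p}
  8. ckckA = {u,p,s,q}
  9. kckcA = {u,p,s,t,q}
  10. ckckcA = {v,r}
— saturated at 10

10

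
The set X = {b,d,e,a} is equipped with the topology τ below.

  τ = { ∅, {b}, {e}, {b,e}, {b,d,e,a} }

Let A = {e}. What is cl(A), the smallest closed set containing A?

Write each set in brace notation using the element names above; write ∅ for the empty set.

{d,e,a}

cl via duality: int({b,d,a}) = {b}, so X∖{b} = {d,e,a}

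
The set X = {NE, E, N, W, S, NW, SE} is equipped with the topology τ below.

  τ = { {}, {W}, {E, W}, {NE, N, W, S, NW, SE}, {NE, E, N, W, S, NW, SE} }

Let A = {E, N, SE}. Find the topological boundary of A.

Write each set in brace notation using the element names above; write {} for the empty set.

opens ⊆ A: {}; union → int = {}
complement {NE, W, S, NW}; its interior {W}; cl(A) = X∖{W} = {NE, E, N, S, NW, SE}
boundary = {NE, E, N, S, NW, SE} ∖ {} = {NE, E, N, S, NW, SE}

{NE, E, N, S, NW, SE}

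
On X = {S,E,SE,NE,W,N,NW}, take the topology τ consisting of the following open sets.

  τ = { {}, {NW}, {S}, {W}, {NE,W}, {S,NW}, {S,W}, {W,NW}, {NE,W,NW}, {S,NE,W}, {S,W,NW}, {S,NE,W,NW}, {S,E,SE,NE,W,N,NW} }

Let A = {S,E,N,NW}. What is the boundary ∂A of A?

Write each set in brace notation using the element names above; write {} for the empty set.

{E,SE,N}

U open, U⊆A: {}, {S}, {NW}, {S,NW}. int(A) = ⋃ = {S,NW}
X∖A={SE,NE,W}, int(X∖A)={NE,W}, hence cl(A)={S,E,SE,N,NW}
∂A: remove int from cl → {E,SE,N}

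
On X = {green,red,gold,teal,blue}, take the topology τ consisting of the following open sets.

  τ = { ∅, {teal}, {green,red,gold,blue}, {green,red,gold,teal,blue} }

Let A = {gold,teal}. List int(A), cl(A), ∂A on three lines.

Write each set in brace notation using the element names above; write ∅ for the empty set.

opens ⊆ A: ∅, {teal}; union → int = {teal}
complement {green,red,blue}; its interior ∅; cl(A) = X∖∅ = {green,red,gold,teal,blue}
boundary = {green,red,gold,teal,blue} ∖ {teal} = {green,red,gold,blue}

int(A) = {teal}
cl(A)  = {green,red,gold,teal,blue}
∂A     = {green,red,gold,blue}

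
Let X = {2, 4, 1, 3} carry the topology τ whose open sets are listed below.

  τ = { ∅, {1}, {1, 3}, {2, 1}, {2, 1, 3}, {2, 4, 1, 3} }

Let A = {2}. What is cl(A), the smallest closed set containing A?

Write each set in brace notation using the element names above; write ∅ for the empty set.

X∖A={4, 1, 3}, int(X∖A)={1, 3}, hence cl(A)={2, 4}

{2, 4}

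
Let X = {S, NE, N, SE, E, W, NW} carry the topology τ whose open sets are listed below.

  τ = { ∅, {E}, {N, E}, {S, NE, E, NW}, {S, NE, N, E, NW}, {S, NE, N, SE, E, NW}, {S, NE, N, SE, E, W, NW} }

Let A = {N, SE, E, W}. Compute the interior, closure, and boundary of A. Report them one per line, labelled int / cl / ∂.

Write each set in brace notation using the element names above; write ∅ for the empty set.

int(A) = {N, E}
cl(A)  = {S, NE, N, SE, E, W, NW}
∂A     = {S, NE, SE, W, NW}

opens ⊆ A: ∅, {E}, {N, E}; union → int = {N, E}
complement {S, NE, NW}; its interior ∅; cl(A) = X∖∅ = {S, NE, N, SE, E, W, NW}
boundary = {S, NE, N, SE, E, W, NW} ∖ {N, E} = {S, NE, SE, W, NW}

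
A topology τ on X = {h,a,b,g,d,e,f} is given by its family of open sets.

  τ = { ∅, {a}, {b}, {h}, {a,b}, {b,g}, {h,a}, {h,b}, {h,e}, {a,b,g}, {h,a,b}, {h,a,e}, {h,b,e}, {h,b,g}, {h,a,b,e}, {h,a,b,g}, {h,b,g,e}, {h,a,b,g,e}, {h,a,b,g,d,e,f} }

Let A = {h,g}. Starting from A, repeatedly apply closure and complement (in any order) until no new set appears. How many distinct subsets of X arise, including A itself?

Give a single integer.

10

cl via duality: int({a,b,d,e,f}) = {a,b}, so X∖{a,b} = {h,g,d,e,f}
Write k for closure, c for complement:
  1. A     = {h,g}
  2. kA    = {h,g,d,e,f}
  3. cA    = {a,b,d,e,f}
  4. ckA   = {a,b}
  5. kcA   = {a,b,g,d,e,f}
  6. kckA  = {a,b,g,d,f}
  7. ckcA  = {h}
  8. ckckA = {h,e}
  9. kckcA = {h,d,e,f}
  10. ckckcA = {a,b,g}
applying k or c yields no new set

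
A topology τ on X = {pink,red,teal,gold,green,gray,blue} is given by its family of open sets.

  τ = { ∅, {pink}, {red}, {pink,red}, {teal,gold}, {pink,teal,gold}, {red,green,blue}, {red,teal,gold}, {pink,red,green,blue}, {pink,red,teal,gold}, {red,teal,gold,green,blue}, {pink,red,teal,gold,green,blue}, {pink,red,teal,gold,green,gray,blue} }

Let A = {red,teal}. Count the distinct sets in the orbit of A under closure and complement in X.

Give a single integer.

12

X∖A={pink,gold,green,gray,blue}, int(X∖A)={pink}, hence cl(A)={red,teal,gold,green,gray,blue}
Orbit (k=closure, c=complement):
  1. A     = {red,teal}
  2. kA    = {red,teal,gold,green,gray,blue}
  3. cA    = {pink,gold,green,gray,blue}
  4. ckA   = {pink}
  5. kcA   = {pink,teal,gold,green,gray,blue}
  6. kckA  = {pink,gray}
  7. ckcA  = {red}
  8. ckckA = {red,teal,gold,green,blue}
  9. kckcA = {red,green,gray,blue}
  10. ckckcA = {pink,teal,gold}
  11. kckckcA = {pink,teal,gold,gray}
  12. ckckckcA = {red,green,blue}
(closed under both — stop)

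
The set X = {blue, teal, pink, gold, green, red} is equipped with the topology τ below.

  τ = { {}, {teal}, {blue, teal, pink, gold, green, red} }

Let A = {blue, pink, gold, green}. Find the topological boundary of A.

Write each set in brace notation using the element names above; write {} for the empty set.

opens ⊆ A: {}; union → int = {}
complement {teal, red}; its interior {teal}; cl(A) = X∖{teal} = {blue, pink, gold, green, red}
boundary = {blue, pink, gold, green, red} ∖ {} = {blue, pink, gold, green, red}

{blue, pink, gold, green, red}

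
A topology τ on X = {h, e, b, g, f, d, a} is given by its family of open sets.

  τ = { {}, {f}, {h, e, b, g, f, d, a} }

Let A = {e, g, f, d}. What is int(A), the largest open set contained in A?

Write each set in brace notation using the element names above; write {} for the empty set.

{f}

opens ⊆ A: {}, {f}; union → int = {f}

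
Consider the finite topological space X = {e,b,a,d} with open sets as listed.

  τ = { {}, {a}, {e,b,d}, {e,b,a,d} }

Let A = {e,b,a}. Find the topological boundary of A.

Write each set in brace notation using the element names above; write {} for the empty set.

{e,b,d}

U open, U⊆A: {}, {a}. int(A) = ⋃ = {a}
X∖A={d}, int(X∖A)={}, hence cl(A)={e,b,a,d}
∂A: remove int from cl → {e,b,d}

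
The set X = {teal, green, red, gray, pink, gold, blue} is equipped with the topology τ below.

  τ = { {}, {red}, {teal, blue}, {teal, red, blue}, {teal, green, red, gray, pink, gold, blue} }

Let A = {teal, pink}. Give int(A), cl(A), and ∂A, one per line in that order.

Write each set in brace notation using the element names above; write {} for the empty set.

int(A) = {}
cl(A)  = {teal, green, gray, pink, gold, blue}
∂A     = {teal, green, gray, pink, gold, blue}

interior: largest open inside A is {} (from {})
cl via duality: int({green, red, gray, gold, blue}) = {red}, so X∖{red} = {teal, green, gray, pink, gold, blue}
cl∖int = {teal, green, gray, pink, gold, blue}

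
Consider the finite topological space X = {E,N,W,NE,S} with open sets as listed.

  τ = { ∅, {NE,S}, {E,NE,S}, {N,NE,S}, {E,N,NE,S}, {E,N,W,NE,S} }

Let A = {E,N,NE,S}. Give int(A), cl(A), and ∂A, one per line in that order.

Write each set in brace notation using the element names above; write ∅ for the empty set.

int(A) = {E,N,NE,S}
cl(A)  = {E,N,W,NE,S}
∂A     = {W}

open subsets of A: ∅, {NE,S}, {N,NE,S}, {E,NE,S}, {E,N,NE,S}; so int(A) = {E,N,NE,S}
closure: X∖int(X∖A) = X∖∅ = {E,N,W,NE,S}
∂A = {E,N,W,NE,S} minus {E,N,NE,S} = {W}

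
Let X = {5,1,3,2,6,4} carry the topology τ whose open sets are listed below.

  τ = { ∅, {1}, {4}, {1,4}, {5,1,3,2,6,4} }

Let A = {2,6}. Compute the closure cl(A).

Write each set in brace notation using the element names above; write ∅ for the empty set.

{5,3,2,6}

closure: X∖int(X∖A) = X∖{1,4} = {5,3,2,6}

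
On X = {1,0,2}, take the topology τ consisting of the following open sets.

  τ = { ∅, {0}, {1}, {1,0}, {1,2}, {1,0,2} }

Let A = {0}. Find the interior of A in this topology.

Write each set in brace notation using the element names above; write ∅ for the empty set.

{0}

U open, U⊆A: ∅, {0}. int(A) = ⋃ = {0}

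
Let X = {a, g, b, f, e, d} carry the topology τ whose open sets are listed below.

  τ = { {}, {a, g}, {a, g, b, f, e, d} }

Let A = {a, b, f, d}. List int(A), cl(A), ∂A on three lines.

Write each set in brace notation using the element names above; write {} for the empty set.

open subsets of A: {}; so int(A) = {}
closure: X∖int(X∖A) = X∖{} = {a, g, b, f, e, d}
∂A = {a, g, b, f, e, d} minus {} = {a, g, b, f, e, d}

int(A) = {}
cl(A)  = {a, g, b, f, e, d}
∂A     = {a, g, b, f, e, d}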